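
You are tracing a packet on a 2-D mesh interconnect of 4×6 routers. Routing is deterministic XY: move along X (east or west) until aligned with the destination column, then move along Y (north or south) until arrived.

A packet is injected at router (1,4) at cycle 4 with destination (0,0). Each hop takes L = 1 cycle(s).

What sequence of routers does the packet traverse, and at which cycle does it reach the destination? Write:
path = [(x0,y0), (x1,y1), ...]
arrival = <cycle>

#0 — 1,4 | c4
#1 — 0,4 | c5 | W
#2 — 0,3 | c6 | S
#3 — 0,2 | c7 | S
#4 — 0,1 | c8 | S
#5 — 0,0 | c9 | S

path = [(1,4), (0,4), (0,3), (0,2), (0,1), (0,0)]
arrival = 9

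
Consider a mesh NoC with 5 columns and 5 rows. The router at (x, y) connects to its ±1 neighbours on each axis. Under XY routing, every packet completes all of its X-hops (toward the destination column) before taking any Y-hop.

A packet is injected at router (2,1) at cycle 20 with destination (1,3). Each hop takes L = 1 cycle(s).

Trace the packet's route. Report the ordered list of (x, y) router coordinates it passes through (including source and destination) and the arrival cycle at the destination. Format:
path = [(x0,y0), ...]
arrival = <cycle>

[0] x=2 y=1 t=20
[1] x=1 y=1 t=21 →W
[2] x=1 y=2 t=22 →N
[3] x=1 y=3 t=23 →N

path = [(2,1), (1,1), (1,2), (1,3)]
arrival = 23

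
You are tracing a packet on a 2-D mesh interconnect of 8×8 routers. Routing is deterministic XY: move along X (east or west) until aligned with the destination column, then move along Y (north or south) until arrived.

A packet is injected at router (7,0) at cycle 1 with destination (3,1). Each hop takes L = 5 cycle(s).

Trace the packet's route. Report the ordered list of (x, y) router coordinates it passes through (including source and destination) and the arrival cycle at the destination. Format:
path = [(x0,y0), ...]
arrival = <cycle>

#0 — 7,0 | c1
#1 — 6,0 | c6 | W
#2 — 5,0 | c11 | W
#3 — 4,0 | c16 | W
#4 — 3,0 | c21 | W
#5 — 3,1 | c26 | N

path = [(7,0), (6,0), (5,0), (4,0), (3,0), (3,1)]
arrival = 26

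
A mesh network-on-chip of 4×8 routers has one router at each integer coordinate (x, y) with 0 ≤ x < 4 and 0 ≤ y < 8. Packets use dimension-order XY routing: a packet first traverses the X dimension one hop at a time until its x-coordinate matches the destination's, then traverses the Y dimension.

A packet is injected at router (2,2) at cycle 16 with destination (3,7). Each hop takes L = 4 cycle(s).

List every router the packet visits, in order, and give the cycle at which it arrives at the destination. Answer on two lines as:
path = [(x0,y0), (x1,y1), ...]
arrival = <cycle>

path = [(2,2), (3,2), (3,3), (3,4), (3,5), (3,6), (3,7)]
arrival = 40

#0 — 2,2 | c16
#1 — 3,2 | c20 | E
#2 — 3,3 | c24 | N
#3 — 3,4 | c28 | N
#4 — 3,5 | c32 | N
#5 — 3,6 | c36 | N
#6 — 3,7 | c40 | N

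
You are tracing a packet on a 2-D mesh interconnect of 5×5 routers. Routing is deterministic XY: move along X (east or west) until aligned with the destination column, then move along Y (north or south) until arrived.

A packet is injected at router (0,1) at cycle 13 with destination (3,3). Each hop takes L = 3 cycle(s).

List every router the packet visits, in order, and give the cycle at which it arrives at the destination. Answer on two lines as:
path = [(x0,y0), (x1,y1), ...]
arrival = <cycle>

path = [(0,1), (1,1), (2,1), (3,1), (3,2), (3,3)]
arrival = 28

[0] x=0 y=1 t=13
[1] x=1 y=1 t=16 →E
[2] x=2 y=1 t=19 →E
[3] x=3 y=1 t=22 →E
[4] x=3 y=2 t=25 →N
[5] x=3 y=3 t=28 →N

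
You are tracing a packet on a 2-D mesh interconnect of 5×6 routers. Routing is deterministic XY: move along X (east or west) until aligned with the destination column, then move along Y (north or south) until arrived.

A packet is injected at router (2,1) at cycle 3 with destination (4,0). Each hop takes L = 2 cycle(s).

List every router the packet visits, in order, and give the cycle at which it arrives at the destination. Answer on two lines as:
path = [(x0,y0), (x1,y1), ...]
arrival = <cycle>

[0] x=2 y=1 t=3
[1] x=3 y=1 t=5 →E
[2] x=4 y=1 t=7 →E
[3] x=4 y=0 t=9 →S

path = [(2,1), (3,1), (4,1), (4,0)]
arrival = 9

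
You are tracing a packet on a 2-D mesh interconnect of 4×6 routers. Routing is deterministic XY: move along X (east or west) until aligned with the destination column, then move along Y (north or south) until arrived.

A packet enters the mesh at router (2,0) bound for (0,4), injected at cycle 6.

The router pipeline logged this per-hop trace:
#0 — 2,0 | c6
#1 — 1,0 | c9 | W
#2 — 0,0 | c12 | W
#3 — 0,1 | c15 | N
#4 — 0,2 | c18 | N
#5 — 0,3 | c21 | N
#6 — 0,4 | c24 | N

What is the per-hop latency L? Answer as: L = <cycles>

cyc[1] − cyc[0] = 9 − 6 = 3.
That increment is L by definition: L = 3.

L = 3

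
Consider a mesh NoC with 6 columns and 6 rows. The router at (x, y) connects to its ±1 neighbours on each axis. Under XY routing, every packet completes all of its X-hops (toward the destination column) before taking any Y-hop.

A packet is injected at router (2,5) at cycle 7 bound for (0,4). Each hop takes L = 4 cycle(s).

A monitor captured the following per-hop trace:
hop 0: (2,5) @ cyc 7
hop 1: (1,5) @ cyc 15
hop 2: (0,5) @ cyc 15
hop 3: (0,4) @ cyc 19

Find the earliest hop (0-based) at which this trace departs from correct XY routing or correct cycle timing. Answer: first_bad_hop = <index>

[1] (-1,+0) / 8c ⇒ BAD: Δcyc=8≠L

first_bad_hop = 1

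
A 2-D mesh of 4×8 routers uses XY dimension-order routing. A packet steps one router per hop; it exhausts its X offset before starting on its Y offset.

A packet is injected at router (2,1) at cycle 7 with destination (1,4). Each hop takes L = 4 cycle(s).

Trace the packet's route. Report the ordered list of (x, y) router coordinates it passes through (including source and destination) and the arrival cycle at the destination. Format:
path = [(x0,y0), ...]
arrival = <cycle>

path = [(2,1), (1,1), (1,2), (1,3), (1,4)]
arrival = 23

[0] x=2 y=1 t=7
[1] x=1 y=1 t=11 →W
[2] x=1 y=2 t=15 →N
[3] x=1 y=3 t=19 →N
[4] x=1 y=4 t=23 →N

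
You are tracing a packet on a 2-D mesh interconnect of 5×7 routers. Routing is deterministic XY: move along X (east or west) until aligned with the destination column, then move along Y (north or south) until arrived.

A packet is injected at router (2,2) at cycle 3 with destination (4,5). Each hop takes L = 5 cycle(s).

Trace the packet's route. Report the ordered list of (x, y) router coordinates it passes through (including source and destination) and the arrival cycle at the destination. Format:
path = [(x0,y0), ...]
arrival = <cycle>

[0] x=2 y=2 t=3
[1] x=3 y=2 t=8 →E
[2] x=4 y=2 t=13 →E
[3] x=4 y=3 t=18 →N
[4] x=4 y=4 t=23 →N
[5] x=4 y=5 t=28 →N

path = [(2,2), (3,2), (4,2), (4,3), (4,4), (4,5)]
arrival = 28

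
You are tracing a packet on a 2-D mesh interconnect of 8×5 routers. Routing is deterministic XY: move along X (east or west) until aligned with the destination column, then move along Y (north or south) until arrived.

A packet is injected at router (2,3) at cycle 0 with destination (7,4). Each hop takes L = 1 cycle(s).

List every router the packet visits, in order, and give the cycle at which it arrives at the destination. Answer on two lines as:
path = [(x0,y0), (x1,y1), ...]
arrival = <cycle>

path = [(2,3), (3,3), (4,3), (5,3), (6,3), (7,3), (7,4)]
arrival = 6

  0. router=(2,3) cycle=0 (inject)
  1. router=(3,3) cycle=1 dir=E
  2. router=(4,3) cycle=2 dir=E
  3. router=(5,3) cycle=3 dir=E
  4. router=(6,3) cycle=4 dir=E
  5. router=(7,3) cycle=5 dir=E
  6. router=(7,4) cycle=6 dir=N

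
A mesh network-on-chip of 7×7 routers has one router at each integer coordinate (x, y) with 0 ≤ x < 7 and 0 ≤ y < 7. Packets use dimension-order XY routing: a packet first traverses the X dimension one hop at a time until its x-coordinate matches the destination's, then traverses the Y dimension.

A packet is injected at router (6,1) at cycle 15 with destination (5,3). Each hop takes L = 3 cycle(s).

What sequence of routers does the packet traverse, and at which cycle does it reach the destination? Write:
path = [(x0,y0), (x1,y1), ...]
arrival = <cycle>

#0 — 6,1 | c15
#1 — 5,1 | c18 | W
#2 — 5,2 | c21 | N
#3 — 5,3 | c24 | N

path = [(6,1), (5,1), (5,2), (5,3)]
arrival = 24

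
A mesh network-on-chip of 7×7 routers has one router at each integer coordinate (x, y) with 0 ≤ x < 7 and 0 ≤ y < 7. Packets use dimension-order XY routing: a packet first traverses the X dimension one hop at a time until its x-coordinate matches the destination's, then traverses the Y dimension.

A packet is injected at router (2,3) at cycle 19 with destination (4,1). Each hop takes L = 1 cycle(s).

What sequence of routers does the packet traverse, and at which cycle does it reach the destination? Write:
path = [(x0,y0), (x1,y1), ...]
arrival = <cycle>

path = [(2,3), (3,3), (4,3), (4,2), (4,1)]
arrival = 23

hop 0: (2,3) @ cyc 19
hop 1: (3,3) @ cyc 20  [E]
hop 2: (4,3) @ cyc 21  [E]
hop 3: (4,2) @ cyc 22  [S]
hop 4: (4,1) @ cyc 23  [S]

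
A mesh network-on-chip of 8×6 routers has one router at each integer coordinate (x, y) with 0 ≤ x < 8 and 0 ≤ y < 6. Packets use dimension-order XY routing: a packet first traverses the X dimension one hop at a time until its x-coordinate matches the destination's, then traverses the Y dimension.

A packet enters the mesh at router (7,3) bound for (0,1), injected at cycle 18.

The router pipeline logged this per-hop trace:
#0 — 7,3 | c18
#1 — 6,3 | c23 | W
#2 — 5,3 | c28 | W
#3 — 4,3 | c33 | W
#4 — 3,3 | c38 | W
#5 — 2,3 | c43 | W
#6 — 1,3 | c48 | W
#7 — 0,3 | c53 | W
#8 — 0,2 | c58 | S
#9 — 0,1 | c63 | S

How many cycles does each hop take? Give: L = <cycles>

cyc[1] − cyc[0] = 23 − 18 = 5.
That increment is L by definition: L = 5.

L = 5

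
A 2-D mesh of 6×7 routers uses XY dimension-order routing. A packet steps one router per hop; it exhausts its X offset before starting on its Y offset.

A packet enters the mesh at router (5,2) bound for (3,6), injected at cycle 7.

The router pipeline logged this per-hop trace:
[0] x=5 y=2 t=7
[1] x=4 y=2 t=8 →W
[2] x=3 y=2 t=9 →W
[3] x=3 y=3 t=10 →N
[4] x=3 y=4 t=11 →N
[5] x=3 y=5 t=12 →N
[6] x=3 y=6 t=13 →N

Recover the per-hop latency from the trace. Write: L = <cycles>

L = 1

From hop 0 (7) to hop 1 (8): +1 cycles.
That increment is L by definition: L = 1.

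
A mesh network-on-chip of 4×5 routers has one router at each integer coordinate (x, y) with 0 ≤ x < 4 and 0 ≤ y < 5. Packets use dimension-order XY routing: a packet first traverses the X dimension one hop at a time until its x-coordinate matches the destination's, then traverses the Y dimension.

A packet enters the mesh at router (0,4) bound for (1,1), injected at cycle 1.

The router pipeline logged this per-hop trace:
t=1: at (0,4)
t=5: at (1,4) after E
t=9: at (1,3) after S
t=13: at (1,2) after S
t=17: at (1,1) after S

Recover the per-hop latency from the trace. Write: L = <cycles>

L = 4

From hop 0 (1) to hop 1 (5): +4 cycles.
Per-hop latency L = Δcyc = 4.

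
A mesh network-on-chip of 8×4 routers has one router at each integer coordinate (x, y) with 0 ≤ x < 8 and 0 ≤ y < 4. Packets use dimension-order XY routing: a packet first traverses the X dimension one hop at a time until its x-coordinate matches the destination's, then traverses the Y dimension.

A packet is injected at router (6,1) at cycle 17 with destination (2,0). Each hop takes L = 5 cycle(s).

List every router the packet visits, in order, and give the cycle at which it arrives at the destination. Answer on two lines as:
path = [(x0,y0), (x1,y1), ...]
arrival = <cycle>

src (6,1)  cyc=17
W→(5,1)  cyc=22
W→(4,1)  cyc=27
W→(3,1)  cyc=32
W→(2,1)  cyc=37
S→(2,0)  cyc=42

path = [(6,1), (5,1), (4,1), (3,1), (2,1), (2,0)]
arrival = 42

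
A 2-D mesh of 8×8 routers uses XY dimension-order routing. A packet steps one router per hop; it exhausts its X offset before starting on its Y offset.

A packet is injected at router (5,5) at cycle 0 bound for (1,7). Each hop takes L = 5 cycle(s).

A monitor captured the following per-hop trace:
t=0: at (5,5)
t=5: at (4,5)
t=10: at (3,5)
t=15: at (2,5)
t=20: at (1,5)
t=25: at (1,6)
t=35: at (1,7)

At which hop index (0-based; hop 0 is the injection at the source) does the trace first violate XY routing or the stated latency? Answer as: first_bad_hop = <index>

first_bad_hop = 6

check 1→ d=(-1,0) cyc+5: ok
check 2→ d=(-1,0) cyc+5: ok
check 3→ d=(-1,0) cyc+5: ok
check 4→ d=(-1,0) cyc+5: ok
check 5→ d=(0,1) cyc+5: ok
check 6→ d=(0,1) cyc+10: BAD: Δcyc=10≠L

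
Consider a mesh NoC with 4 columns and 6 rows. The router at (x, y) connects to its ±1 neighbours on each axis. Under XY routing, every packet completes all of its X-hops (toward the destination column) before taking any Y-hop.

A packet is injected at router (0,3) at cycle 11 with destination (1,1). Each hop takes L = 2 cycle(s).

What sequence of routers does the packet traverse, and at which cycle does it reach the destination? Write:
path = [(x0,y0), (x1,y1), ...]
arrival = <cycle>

path = [(0,3), (1,3), (1,2), (1,1)]
arrival = 17

#0 — 0,3 | c11
#1 — 1,3 | c13 | E
#2 — 1,2 | c15 | S
#3 — 1,1 | c17 | S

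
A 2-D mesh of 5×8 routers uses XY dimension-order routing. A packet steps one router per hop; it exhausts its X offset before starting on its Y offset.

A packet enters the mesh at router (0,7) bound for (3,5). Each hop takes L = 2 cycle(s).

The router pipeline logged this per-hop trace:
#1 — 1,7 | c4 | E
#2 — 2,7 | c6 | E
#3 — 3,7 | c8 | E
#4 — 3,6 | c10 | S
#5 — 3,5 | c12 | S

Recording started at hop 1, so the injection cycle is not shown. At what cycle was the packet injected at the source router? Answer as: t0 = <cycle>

t0 = 2

At hop 1 the cycle is 4; in general cyc_k = t0 + kL.
Therefore t0 = 4 − L = 2.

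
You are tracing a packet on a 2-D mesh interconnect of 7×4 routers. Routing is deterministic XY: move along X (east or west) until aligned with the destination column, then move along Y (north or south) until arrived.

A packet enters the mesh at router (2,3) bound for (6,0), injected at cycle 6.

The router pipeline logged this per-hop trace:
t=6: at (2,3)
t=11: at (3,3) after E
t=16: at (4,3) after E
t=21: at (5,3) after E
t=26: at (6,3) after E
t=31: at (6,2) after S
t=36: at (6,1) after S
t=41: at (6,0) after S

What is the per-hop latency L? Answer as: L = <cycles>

From hop 0 (6) to hop 1 (11): +5 cycles.
Per-hop latency L = Δcyc = 5.

L = 5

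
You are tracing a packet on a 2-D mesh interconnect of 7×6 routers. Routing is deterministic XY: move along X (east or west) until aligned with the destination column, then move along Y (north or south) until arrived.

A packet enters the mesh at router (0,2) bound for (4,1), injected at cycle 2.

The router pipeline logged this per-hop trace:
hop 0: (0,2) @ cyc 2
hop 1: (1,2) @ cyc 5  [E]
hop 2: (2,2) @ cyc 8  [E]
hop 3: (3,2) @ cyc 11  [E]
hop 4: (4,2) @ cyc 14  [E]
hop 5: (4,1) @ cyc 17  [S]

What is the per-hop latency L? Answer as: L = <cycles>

L = 3

Δcyc across hop 0→1: 5 − 2 = 3.
Per-hop latency L = Δcyc = 3.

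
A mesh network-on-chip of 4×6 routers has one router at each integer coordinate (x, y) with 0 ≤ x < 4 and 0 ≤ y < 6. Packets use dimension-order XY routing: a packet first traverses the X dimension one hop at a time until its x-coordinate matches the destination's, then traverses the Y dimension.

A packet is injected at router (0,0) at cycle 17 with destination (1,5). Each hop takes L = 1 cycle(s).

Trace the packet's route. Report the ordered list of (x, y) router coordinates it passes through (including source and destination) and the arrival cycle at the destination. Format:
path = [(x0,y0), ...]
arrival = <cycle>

t=17: at (0,0)
t=18: at (1,0) after E
t=19: at (1,1) after N
t=20: at (1,2) after N
t=21: at (1,3) after N
t=22: at (1,4) after N
t=23: at (1,5) after N

path = [(0,0), (1,0), (1,1), (1,2), (1,3), (1,4), (1,5)]
arrival = 23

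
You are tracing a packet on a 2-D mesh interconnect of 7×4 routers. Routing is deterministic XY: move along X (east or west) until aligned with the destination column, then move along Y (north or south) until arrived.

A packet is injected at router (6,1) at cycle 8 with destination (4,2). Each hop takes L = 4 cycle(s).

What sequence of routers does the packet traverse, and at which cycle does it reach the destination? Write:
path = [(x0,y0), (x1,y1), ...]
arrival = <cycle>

#0 — 6,1 | c8
#1 — 5,1 | c12 | W
#2 — 4,1 | c16 | W
#3 — 4,2 | c20 | N

path = [(6,1), (5,1), (4,1), (4,2)]
arrival = 20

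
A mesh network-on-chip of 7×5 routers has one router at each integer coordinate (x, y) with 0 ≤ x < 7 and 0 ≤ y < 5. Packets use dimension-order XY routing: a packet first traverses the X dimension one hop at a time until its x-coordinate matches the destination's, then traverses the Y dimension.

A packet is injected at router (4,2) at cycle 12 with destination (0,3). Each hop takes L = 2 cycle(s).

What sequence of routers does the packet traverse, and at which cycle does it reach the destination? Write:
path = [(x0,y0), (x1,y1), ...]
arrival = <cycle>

path = [(4,2), (3,2), (2,2), (1,2), (0,2), (0,3)]
arrival = 22

t=12: at (4,2)
t=14: at (3,2) after W
t=16: at (2,2) after W
t=18: at (1,2) after W
t=20: at (0,2) after W
t=22: at (0,3) after N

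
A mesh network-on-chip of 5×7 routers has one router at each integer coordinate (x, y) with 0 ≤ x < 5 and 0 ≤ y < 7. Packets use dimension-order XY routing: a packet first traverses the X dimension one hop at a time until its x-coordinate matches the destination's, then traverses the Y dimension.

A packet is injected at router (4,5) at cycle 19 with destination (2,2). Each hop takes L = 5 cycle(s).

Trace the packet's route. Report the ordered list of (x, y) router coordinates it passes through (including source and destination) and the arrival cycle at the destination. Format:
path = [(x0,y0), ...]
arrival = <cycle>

  0. router=(4,5) cycle=19 (inject)
  1. router=(3,5) cycle=24 dir=W
  2. router=(2,5) cycle=29 dir=W
  3. router=(2,4) cycle=34 dir=S
  4. router=(2,3) cycle=39 dir=S
  5. router=(2,2) cycle=44 dir=S

path = [(4,5), (3,5), (2,5), (2,4), (2,3), (2,2)]
arrival = 44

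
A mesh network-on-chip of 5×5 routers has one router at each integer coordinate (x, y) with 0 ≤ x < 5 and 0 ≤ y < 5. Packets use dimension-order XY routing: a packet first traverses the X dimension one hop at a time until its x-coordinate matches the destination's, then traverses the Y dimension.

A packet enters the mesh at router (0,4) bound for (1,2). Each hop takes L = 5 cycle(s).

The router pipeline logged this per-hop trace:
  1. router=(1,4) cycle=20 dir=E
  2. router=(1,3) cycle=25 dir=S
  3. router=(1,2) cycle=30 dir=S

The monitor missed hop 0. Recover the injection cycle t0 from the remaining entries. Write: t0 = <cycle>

t0 = 15

The first recorded entry is hop 1 at cycle 20.
t0 = cyc[1] − L = 20 − 5 = 15.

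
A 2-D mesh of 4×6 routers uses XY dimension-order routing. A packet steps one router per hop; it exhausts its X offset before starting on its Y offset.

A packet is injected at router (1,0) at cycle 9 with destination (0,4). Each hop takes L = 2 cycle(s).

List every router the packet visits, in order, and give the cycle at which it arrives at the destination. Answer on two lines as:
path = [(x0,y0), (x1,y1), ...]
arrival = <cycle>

path = [(1,0), (0,0), (0,1), (0,2), (0,3), (0,4)]
arrival = 19

src (1,0)  cyc=9
W→(0,0)  cyc=11
N→(0,1)  cyc=13
N→(0,2)  cyc=15
N→(0,3)  cyc=17
N→(0,4)  cyc=19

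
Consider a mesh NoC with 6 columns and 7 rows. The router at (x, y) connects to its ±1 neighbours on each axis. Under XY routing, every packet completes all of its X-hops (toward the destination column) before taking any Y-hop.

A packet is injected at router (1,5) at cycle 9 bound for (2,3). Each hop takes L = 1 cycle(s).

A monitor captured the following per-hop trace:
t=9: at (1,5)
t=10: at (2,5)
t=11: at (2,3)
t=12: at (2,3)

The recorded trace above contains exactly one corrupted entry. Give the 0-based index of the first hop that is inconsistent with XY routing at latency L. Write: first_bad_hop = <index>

first_bad_hop = 2

  1: Δx=+1 Δy=+0 Δt=1 [ok]
  2: Δx=+0 Δy=-2 Δt=1 [BAD: non-unit step]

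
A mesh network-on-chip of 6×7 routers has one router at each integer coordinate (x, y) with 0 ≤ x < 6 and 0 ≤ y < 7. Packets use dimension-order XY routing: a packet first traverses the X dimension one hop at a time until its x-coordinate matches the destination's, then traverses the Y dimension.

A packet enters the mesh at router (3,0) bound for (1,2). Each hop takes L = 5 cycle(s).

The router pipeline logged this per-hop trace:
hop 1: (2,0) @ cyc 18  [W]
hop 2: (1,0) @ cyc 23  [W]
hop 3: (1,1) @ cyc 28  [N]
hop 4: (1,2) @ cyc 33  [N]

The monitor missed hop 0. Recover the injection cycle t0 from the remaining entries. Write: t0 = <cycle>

cyc[1] = 18 and cyc[k] = t0 + k·L for every k.
Therefore t0 = 18 − L = 13.

t0 = 13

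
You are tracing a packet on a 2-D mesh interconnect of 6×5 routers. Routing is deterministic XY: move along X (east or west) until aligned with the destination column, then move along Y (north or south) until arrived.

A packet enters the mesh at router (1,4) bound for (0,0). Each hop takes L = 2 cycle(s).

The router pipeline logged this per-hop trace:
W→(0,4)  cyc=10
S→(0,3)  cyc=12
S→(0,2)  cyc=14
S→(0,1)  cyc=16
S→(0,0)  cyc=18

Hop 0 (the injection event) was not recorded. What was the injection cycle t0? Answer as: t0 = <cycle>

t0 = 8

Hop 1 reached at cycle 10; hop k is at t0 + k·L.
So t0 = 10 − 1·2 = 8.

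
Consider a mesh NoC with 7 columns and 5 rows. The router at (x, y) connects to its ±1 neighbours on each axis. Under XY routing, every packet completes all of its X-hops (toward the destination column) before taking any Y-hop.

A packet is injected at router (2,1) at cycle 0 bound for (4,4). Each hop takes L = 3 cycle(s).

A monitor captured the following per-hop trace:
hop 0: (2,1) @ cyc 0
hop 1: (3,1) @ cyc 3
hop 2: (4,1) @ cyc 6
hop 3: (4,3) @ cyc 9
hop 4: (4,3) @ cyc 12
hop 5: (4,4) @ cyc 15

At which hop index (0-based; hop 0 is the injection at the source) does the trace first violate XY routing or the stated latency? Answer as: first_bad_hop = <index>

first_bad_hop = 3

  1: Δx=+1 Δy=+0 Δt=3 [ok]
  2: Δx=+1 Δy=+0 Δt=3 [ok]
  3: Δx=+0 Δy=+2 Δt=3 [BAD: non-unit step]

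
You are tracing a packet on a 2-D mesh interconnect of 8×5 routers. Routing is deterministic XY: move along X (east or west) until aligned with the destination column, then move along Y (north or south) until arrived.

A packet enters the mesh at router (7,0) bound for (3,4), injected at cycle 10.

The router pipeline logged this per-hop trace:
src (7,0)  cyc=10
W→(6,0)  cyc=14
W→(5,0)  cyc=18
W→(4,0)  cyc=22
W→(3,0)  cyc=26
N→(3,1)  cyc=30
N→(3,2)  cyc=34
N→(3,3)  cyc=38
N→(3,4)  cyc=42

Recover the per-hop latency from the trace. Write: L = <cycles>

Between hops 0 and 1 the cycle counter advances 14 − 10 = 4.
Per-hop latency L = Δcyc = 4.

L = 4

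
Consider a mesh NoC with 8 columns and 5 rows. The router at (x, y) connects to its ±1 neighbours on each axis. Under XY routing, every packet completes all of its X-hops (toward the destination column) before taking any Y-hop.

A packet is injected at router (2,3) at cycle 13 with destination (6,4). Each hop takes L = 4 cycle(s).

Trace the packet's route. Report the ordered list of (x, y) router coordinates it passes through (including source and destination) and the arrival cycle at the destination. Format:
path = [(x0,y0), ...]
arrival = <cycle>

src (2,3)  cyc=13
E→(3,3)  cyc=17
E→(4,3)  cyc=21
E→(5,3)  cyc=25
E→(6,3)  cyc=29
N→(6,4)  cyc=33

path = [(2,3), (3,3), (4,3), (5,3), (6,3), (6,4)]
arrival = 33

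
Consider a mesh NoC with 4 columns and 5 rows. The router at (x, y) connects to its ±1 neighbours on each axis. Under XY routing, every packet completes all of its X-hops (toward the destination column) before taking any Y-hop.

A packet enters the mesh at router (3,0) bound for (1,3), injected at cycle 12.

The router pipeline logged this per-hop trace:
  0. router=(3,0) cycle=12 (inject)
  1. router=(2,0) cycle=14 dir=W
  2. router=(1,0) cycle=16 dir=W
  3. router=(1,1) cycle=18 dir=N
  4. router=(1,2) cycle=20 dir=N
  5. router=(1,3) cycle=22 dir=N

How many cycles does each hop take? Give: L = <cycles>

Between hops 0 and 1 the cycle counter advances 14 − 12 = 2.
Per-hop latency L = Δcyc = 2.

L = 2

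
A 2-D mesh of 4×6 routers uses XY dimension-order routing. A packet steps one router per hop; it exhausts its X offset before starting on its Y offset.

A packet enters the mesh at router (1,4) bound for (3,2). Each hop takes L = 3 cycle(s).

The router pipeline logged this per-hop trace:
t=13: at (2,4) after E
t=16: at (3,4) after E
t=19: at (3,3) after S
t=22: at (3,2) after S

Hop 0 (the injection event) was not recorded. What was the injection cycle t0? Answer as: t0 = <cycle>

t0 = 10

Hop 1 reached at cycle 13; hop k is at t0 + k·L.
t0 = cyc[1] − L = 13 − 3 = 10.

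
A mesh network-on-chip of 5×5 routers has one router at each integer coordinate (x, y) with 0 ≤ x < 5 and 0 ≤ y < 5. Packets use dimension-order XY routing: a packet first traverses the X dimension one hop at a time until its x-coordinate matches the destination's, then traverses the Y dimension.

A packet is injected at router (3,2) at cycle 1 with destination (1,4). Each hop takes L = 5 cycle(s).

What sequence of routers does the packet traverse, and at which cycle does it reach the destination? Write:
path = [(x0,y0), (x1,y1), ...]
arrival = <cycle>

[0] x=3 y=2 t=1
[1] x=2 y=2 t=6 →W
[2] x=1 y=2 t=11 →W
[3] x=1 y=3 t=16 →N
[4] x=1 y=4 t=21 →N

path = [(3,2), (2,2), (1,2), (1,3), (1,4)]
arrival = 21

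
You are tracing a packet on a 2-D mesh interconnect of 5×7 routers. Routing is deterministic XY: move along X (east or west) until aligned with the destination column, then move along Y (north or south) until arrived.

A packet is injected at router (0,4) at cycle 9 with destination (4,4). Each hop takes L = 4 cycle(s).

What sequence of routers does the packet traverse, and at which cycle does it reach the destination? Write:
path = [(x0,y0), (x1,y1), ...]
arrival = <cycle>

hop 0: (0,4) @ cyc 9
hop 1: (1,4) @ cyc 13  [E]
hop 2: (2,4) @ cyc 17  [E]
hop 3: (3,4) @ cyc 21  [E]
hop 4: (4,4) @ cyc 25  [E]

path = [(0,4), (1,4), (2,4), (3,4), (4,4)]
arrival = 25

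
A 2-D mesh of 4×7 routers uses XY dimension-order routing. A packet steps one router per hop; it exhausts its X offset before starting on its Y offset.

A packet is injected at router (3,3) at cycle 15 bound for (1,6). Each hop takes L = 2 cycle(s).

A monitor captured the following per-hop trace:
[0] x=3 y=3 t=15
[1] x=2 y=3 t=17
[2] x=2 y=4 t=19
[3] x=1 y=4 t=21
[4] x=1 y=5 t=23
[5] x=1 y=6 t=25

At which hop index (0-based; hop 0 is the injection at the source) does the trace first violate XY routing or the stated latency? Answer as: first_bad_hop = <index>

first_bad_hop = 2

  1: Δx=-1 Δy=+0 Δt=2 [ok]
  2: Δx=+0 Δy=+1 Δt=2 [BAD: Y-move but x=2≠1]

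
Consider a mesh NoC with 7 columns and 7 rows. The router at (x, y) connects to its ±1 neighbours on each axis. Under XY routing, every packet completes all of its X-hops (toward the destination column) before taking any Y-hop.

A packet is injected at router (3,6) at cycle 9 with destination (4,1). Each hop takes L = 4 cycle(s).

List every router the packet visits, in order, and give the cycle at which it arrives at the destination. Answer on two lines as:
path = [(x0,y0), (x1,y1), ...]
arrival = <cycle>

path = [(3,6), (4,6), (4,5), (4,4), (4,3), (4,2), (4,1)]
arrival = 33

src (3,6)  cyc=9
E→(4,6)  cyc=13
S→(4,5)  cyc=17
S→(4,4)  cyc=21
S→(4,3)  cyc=25
S→(4,2)  cyc=29
S→(4,1)  cyc=33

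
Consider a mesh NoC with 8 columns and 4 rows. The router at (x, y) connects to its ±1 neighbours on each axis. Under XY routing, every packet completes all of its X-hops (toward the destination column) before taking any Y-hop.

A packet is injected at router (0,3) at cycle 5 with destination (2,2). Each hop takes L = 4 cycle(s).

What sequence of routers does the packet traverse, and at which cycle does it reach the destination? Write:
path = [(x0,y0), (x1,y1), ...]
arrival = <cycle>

path = [(0,3), (1,3), (2,3), (2,2)]
arrival = 17

  0. router=(0,3) cycle=5 (inject)
  1. router=(1,3) cycle=9 dir=E
  2. router=(2,3) cycle=13 dir=E
  3. router=(2,2) cycle=17 dir=S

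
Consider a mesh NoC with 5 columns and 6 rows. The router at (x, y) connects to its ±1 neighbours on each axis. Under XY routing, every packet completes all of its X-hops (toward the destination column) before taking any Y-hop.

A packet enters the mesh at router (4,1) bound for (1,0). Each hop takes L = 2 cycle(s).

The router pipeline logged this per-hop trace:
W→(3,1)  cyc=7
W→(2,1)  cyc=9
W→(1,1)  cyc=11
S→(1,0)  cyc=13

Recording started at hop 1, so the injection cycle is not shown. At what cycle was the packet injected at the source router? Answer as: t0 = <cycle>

t0 = 5

The first recorded entry is hop 1 at cycle 7.
Therefore t0 = 7 − L = 5.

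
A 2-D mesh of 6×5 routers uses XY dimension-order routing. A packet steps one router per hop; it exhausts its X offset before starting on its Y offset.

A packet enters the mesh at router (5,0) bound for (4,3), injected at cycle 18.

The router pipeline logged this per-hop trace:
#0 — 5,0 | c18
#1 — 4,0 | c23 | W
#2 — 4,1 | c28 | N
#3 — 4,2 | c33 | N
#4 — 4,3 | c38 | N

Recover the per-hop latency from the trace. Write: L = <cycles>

Δcyc across hop 0→1: 23 − 18 = 5.
Per-hop latency L = Δcyc = 5.

L = 5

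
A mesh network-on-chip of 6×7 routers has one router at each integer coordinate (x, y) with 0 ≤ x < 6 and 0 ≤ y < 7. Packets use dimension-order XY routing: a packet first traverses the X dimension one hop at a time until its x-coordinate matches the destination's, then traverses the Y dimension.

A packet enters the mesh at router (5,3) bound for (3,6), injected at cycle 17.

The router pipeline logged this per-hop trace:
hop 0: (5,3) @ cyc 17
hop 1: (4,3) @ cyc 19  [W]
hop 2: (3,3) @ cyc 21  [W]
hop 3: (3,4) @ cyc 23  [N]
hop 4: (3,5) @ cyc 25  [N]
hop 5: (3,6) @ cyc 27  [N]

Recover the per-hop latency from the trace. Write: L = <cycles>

L = 2

cyc[1] − cyc[0] = 19 − 17 = 2.
Per-hop latency L = Δcyc = 2.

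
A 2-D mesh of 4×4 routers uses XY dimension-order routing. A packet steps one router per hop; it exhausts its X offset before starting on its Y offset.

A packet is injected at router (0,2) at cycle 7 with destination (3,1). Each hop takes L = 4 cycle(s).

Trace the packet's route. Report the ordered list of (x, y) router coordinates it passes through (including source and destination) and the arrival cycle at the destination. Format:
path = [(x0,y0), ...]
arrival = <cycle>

t=7: at (0,2)
t=11: at (1,2) after E
t=15: at (2,2) after E
t=19: at (3,2) after E
t=23: at (3,1) after S

path = [(0,2), (1,2), (2,2), (3,2), (3,1)]
arrival = 23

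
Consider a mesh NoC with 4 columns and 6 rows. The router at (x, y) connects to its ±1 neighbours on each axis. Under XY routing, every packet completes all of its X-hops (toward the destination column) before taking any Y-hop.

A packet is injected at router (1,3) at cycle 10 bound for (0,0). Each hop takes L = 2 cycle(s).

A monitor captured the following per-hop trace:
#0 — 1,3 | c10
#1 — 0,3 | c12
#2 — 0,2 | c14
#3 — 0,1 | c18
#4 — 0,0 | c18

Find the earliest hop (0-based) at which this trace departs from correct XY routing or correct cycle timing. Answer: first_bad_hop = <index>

first_bad_hop = 3

hop 1: step (-1,+0), +2 cyc — ok
hop 2: step (+0,-1), +2 cyc — ok
hop 3: step (+0,-1), +4 cyc — BAD: Δcyc=4≠L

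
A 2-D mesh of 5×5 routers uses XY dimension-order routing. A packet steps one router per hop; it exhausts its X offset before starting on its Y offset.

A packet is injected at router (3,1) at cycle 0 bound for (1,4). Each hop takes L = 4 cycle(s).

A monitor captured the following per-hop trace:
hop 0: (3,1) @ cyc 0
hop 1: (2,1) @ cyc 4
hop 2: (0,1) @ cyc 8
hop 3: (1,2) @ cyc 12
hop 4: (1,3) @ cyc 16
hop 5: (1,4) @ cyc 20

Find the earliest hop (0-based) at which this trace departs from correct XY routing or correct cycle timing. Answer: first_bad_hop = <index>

check 1→ d=(-1,0) cyc+4: ok
check 2→ d=(-2,0) cyc+4: BAD: non-unit step

first_bad_hop = 2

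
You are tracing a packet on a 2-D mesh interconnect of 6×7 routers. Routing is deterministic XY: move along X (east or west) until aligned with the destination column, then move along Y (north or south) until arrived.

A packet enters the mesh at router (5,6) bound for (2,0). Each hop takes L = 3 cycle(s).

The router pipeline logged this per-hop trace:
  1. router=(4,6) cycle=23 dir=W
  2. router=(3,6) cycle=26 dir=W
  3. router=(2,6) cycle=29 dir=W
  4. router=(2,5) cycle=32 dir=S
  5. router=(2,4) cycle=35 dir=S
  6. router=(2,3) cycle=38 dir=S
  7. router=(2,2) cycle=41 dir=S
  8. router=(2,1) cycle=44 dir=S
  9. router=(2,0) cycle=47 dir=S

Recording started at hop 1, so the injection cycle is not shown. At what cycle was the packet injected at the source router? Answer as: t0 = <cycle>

At hop 1 the cycle is 23; in general cyc_k = t0 + kL.
Subtract one hop: t0 = 23 − 3 = 20.

t0 = 20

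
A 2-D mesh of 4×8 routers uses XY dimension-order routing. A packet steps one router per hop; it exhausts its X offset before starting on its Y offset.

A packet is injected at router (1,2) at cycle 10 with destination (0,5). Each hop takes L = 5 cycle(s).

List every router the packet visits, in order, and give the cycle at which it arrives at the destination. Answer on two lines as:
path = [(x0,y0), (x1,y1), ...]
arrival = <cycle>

path = [(1,2), (0,2), (0,3), (0,4), (0,5)]
arrival = 30

[0] x=1 y=2 t=10
[1] x=0 y=2 t=15 →W
[2] x=0 y=3 t=20 →N
[3] x=0 y=4 t=25 →N
[4] x=0 y=5 t=30 →N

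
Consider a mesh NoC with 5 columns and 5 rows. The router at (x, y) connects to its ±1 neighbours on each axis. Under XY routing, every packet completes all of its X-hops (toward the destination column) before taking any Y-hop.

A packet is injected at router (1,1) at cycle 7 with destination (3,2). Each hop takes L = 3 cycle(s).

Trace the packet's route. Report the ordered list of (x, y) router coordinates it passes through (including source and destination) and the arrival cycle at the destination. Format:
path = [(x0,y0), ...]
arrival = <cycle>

path = [(1,1), (2,1), (3,1), (3,2)]
arrival = 16

src (1,1)  cyc=7
E→(2,1)  cyc=10
E→(3,1)  cyc=13
N→(3,2)  cyc=16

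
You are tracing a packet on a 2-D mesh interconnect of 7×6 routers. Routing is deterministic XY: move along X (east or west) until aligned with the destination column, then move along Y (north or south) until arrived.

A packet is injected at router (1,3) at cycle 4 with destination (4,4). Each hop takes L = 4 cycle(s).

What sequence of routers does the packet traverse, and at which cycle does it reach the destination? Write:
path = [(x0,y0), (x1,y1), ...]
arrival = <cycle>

t=4: at (1,3)
t=8: at (2,3) after E
t=12: at (3,3) after E
t=16: at (4,3) after E
t=20: at (4,4) after N

path = [(1,3), (2,3), (3,3), (4,3), (4,4)]
arrival = 20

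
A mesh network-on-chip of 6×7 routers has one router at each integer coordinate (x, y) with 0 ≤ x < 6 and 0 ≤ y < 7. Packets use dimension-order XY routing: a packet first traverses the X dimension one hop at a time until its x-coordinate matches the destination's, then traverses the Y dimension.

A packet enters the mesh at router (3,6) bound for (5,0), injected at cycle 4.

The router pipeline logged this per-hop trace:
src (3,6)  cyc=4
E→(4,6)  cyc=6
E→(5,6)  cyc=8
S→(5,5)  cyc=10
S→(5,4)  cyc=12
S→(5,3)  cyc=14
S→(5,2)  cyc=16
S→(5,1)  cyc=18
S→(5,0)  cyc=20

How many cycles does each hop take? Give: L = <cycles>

cyc[1] − cyc[0] = 6 − 4 = 2.
Each hop adds L, hence L = 2.

L = 2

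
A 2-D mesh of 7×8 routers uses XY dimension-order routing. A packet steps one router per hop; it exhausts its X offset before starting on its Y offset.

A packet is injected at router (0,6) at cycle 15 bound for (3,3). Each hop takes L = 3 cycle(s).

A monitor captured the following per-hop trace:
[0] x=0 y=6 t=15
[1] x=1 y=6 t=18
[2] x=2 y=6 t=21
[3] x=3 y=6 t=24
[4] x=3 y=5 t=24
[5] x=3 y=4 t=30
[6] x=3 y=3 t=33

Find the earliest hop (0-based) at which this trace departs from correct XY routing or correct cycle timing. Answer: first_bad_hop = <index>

first_bad_hop = 4

  1: Δx=+1 Δy=+0 Δt=3 [ok]
  2: Δx=+1 Δy=+0 Δt=3 [ok]
  3: Δx=+1 Δy=+0 Δt=3 [ok]
  4: Δx=+0 Δy=-1 Δt=0 [BAD: Δcyc=0≠L]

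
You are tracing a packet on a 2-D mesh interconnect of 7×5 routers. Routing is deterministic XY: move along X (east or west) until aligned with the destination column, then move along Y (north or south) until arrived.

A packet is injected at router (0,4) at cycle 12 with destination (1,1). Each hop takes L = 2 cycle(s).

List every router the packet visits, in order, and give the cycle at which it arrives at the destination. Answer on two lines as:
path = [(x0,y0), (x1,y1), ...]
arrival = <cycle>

path = [(0,4), (1,4), (1,3), (1,2), (1,1)]
arrival = 20

hop 0: (0,4) @ cyc 12
hop 1: (1,4) @ cyc 14  [E]
hop 2: (1,3) @ cyc 16  [S]
hop 3: (1,2) @ cyc 18  [S]
hop 4: (1,1) @ cyc 20  [S]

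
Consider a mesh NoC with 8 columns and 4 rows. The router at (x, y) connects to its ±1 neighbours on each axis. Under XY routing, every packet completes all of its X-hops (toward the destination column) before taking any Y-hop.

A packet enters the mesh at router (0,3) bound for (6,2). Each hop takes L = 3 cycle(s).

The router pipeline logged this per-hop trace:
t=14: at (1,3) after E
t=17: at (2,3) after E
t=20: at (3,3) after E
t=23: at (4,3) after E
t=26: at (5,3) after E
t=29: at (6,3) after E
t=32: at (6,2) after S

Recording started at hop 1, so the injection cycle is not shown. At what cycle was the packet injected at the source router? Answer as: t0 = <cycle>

t0 = 11

Hop 1 reached at cycle 14; hop k is at t0 + k·L.
t0 = cyc[1] − L = 14 − 3 = 11.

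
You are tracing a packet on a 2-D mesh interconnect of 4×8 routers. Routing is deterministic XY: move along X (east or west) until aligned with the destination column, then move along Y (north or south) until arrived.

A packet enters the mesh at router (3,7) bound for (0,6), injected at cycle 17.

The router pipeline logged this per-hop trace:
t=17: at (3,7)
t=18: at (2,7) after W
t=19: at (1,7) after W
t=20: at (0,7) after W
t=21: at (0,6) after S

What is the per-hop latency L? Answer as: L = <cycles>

From hop 0 (17) to hop 1 (18): +1 cycles.
That increment is L by definition: L = 1.

L = 1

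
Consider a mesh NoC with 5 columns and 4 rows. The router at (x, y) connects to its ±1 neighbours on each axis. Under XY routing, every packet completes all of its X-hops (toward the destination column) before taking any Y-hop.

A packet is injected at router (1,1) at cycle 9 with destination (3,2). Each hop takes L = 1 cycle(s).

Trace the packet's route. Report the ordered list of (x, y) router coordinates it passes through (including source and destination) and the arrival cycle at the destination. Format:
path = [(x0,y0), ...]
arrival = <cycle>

  0. router=(1,1) cycle=9 (inject)
  1. router=(2,1) cycle=10 dir=E
  2. router=(3,1) cycle=11 dir=E
  3. router=(3,2) cycle=12 dir=N

path = [(1,1), (2,1), (3,1), (3,2)]
arrival = 12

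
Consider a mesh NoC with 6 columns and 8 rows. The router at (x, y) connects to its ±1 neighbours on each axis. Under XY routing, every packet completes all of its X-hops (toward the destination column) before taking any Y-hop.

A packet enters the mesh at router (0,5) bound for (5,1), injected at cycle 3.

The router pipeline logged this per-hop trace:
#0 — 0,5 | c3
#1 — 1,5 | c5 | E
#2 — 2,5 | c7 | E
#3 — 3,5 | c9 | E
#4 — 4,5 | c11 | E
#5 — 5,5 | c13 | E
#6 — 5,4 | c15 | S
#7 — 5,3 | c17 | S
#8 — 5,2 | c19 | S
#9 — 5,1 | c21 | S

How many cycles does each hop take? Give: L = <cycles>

Δcyc across hop 0→1: 5 − 3 = 2.
One hop costs L cycles, so L = 2.

L = 2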